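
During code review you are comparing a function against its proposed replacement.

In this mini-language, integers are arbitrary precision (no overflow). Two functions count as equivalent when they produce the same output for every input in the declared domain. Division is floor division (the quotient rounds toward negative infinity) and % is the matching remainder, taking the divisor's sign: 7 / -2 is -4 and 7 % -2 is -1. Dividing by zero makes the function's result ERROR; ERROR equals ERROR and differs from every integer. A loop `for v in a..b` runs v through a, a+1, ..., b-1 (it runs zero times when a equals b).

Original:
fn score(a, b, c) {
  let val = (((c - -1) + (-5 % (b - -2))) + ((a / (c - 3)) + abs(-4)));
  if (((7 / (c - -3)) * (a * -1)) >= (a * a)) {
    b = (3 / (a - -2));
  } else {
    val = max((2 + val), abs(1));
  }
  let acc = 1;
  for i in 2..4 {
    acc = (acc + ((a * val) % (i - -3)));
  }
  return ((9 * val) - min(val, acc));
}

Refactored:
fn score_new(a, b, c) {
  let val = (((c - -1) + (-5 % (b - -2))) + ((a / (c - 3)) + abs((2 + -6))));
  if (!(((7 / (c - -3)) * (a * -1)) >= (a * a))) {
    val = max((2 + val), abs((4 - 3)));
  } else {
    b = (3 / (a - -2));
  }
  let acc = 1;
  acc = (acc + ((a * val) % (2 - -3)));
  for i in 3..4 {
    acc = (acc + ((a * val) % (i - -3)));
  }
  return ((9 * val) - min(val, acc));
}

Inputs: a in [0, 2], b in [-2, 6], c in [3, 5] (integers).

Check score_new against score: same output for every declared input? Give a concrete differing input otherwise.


Changes here: statement counts differ, and constant usage differs, and loop structure differs, and boolean connective usage differs, and arithmetic usage differs; the full 81-point sweep finds no disagreement.
verdict: equivalent


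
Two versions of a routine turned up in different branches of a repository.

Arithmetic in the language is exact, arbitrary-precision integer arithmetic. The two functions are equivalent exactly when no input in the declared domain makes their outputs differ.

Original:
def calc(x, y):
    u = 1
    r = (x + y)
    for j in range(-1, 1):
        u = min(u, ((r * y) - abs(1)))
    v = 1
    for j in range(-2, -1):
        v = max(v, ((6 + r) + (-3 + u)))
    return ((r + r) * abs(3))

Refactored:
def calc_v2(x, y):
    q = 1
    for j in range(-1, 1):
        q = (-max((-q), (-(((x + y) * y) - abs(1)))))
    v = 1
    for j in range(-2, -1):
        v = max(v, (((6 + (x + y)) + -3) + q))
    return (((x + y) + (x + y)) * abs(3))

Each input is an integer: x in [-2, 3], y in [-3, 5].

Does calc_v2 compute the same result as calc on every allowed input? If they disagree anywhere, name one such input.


Comparing the listings, the differences include: arithmetic usage differs, plus min/max/abs usage differs, plus local variable names differ, plus statement counts differ.
As a probe, take x=1, y=3: calc runs u = 1; r = 4; [j=-1]; u = 1; [j=0]; u = 1; v = 1; [j=-2]; v = 8; return 24; calc_v2 runs q = 1; [j=-1]; q = 1; [j=0]; q = 1; v = 1; [j=-2]; v = 8; return 24; both end at 24.
Every one of the 54 inputs gives matching results.
verdict: equivalent


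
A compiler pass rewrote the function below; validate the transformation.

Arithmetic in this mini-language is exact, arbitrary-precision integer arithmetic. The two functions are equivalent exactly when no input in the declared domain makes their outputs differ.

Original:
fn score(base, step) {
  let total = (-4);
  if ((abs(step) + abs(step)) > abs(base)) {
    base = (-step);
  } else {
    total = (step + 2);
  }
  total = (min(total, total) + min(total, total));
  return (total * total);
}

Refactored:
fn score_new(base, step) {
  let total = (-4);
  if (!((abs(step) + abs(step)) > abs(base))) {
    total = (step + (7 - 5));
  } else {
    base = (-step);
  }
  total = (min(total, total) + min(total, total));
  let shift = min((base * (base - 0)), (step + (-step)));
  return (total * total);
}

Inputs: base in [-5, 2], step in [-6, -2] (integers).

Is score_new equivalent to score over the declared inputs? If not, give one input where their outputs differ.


Changes here: arithmetic usage differs, and boolean connective usage differs, and local variable names differ, and constant usage differs, and min/max/abs usage differs, and statement counts differ; the full 40-point sweep finds no disagreement.
verdict: equivalent


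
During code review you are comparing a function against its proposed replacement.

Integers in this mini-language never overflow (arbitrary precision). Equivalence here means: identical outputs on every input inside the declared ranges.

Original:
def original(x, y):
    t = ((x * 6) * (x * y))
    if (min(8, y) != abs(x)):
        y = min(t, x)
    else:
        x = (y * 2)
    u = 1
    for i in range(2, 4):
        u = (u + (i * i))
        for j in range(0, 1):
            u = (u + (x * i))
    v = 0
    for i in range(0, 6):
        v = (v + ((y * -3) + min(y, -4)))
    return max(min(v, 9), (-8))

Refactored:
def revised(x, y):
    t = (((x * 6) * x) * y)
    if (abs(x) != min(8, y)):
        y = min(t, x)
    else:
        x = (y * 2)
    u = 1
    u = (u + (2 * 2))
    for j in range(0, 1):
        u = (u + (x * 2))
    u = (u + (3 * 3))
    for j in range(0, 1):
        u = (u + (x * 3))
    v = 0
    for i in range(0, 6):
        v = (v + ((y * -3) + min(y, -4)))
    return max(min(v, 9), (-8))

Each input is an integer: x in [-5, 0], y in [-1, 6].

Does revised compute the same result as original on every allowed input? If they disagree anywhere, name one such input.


Differences: loop structure differs; also constant usage differs; also arithmetic usage differs; also statement counts differ — yet all 48 inputs agree.
verdict: equivalent


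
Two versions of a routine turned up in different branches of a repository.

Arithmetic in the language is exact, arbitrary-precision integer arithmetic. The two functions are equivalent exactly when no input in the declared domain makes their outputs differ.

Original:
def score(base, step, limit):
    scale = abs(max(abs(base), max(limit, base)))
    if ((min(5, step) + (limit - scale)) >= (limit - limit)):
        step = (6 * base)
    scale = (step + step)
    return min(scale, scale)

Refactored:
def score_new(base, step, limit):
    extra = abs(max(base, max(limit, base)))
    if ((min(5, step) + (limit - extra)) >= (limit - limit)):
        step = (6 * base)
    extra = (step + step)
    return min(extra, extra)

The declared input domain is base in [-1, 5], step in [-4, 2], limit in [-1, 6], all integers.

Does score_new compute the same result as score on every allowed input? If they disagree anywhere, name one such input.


Run the pair on base=-1, step=0, limit=0.
score: scale = 1; ((min(5, step) + (limit - scale)) >= (limit - limit)) -> false; scale = 0; return 0
score_new: extra = 0; ((min(5, step) + (limit - extra)) >= (limit - limit)) -> true; step = -6; extra = -12; return -12
0 vs -12 — the two versions disagree here.
verdict: not equivalent; witness: base=-1, step=0, limit=0


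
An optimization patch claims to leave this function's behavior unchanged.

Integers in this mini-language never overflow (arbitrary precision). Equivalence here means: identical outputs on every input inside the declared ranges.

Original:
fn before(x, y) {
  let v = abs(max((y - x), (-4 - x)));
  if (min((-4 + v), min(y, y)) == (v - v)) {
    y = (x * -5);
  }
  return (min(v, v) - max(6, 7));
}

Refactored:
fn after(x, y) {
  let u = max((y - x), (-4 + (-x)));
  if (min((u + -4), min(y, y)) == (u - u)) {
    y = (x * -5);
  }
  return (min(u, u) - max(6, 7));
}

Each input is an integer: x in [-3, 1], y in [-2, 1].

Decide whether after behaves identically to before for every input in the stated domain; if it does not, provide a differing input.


Evaluate both at x=-1, y=-2.
before: v := 1 | (min((-4 + v), min(y, y)) == (v - v)): false | result -6
after: u := -1 | (min((u + -4), min(y, y)) == (u - u)): false | result -8
-6 != -8, so the rewrite changes behavior.
verdict: not equivalent; witness: x=-1, y=-2


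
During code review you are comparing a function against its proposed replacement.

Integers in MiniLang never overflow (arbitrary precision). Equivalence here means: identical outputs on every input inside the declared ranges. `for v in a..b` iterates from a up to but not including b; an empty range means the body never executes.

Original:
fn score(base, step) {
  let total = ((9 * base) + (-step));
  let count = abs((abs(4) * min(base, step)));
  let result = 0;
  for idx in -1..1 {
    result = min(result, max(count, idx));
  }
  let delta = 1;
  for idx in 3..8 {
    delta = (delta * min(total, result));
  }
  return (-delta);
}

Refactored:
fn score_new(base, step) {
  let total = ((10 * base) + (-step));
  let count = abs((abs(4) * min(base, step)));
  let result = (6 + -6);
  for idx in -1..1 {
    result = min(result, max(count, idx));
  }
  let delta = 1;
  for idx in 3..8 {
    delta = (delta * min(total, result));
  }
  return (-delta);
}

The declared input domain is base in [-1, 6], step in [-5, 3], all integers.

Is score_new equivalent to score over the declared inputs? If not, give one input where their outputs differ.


Take base=-1, step=-5.
score: total=-4, then count=20, then result=0, then (idx=-1), then result=0, then (idx=0), then result=0, then delta=1, then (idx=3), then delta=-4, then (idx=4), then delta=16, then (idx=5), then delta=-64, then (idx=6), then delta=256, then (idx=7), then delta=-1024, then returns 1024
score_new: total=-5, then count=20, then result=0, then (idx=-1), then result=0, then (idx=0), then result=0, then delta=1, then (idx=3), then delta=-5, then (idx=4), then delta=25, then (idx=5), then delta=-125, then (idx=6), then delta=625, then (idx=7), then delta=-3125, then returns 3125
1024 against 3125: the behavior changed.
verdict: not equivalent; witness: base=-1, step=-5


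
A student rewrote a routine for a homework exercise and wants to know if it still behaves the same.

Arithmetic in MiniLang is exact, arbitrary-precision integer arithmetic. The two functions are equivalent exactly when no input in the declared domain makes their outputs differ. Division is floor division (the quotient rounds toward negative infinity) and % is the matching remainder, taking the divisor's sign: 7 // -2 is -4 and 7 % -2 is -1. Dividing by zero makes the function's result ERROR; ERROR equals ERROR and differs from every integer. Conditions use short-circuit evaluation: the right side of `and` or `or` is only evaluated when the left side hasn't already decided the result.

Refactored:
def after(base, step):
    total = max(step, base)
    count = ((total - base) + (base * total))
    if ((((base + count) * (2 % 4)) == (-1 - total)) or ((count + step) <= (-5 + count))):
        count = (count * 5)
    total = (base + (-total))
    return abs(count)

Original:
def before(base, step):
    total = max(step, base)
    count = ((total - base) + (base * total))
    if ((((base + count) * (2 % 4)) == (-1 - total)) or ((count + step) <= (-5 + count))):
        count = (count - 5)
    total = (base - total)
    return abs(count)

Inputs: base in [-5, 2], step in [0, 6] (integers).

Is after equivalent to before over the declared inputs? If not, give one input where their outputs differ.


Evaluate both at base=-2, step=1.
before: total = 1; count = 1; ((((base + count) * (2 % 4)) == (-1 - total)) or ((count + step) <= (-5 + count))) -> true; count = -4; total = -3; return 4
after: total = 1; count = 1; ((((base + count) * (2 % 4)) == (-1 - total)) or ((count + step) <= (-5 + count))) -> true; count = 5; total = -3; return 5
4 != 5, so the rewrite changes behavior.
verdict: not equivalent; witness: base=-2, step=1


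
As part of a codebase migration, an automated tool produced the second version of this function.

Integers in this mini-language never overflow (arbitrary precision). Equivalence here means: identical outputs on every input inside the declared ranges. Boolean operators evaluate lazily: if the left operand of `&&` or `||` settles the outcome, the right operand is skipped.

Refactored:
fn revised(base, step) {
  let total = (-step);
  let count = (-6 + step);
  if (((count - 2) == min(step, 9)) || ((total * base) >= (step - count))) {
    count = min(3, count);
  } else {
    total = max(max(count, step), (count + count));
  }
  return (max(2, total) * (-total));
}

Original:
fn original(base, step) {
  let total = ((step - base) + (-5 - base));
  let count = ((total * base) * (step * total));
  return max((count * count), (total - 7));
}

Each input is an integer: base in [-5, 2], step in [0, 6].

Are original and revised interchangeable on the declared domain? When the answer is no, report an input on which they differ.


The rewrite breaks on base=-5, step=1, where the results are 32400 and -2.
original: total := 6 | count := -180 | result 32400
revised: total := -1 | count := -5 | (((count - 2) == min(step, 9)) || ((total * base) >= (step - count))): false | total := 1 | result -2
verdict: not equivalent; witness: base=-5, step=1


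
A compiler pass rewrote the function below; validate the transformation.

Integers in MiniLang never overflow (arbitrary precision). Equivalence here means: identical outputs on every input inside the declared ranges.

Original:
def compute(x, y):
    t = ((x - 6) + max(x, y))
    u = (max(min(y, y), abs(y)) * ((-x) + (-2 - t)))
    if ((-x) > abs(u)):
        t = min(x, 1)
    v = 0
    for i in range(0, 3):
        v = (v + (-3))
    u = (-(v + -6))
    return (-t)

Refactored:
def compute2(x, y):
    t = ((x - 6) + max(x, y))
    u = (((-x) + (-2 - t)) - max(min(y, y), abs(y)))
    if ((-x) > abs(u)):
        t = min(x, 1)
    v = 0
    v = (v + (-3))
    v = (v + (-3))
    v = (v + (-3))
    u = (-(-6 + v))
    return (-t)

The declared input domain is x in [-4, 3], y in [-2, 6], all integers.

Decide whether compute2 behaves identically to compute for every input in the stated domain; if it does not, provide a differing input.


Not equivalent: x=-4, y=0 separates them (4 vs 10).
compute: t := -10 | u := 0 | ((-x) > abs(u)): true | t := -4 | v := 0 | iter i=0: | v := -3 | iter i=1: | v := -6 | iter i=2: | v := -9 | u := 15 | result 4
compute2: t := -10 | u := 12 | ((-x) > abs(u)): false | v := 0 | v := -3 | v := -6 | v := -9 | u := 15 | result 10
verdict: not equivalent; witness: x=-4, y=0


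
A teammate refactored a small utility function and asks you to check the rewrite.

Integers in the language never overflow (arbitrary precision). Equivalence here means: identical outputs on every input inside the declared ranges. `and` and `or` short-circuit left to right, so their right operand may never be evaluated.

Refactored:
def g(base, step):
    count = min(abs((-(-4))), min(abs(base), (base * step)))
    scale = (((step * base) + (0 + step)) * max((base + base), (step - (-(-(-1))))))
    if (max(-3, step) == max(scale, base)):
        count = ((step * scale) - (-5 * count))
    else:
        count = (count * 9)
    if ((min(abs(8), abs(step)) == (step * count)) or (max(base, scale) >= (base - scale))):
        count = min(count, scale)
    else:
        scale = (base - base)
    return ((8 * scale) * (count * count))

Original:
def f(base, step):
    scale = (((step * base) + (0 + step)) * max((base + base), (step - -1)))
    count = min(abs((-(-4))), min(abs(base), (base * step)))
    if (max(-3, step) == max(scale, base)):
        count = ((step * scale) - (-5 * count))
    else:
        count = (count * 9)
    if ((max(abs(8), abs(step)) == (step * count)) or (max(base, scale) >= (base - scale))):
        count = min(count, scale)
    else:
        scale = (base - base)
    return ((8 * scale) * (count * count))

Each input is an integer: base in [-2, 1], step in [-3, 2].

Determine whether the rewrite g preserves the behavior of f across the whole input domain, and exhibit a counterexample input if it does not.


Equivalent. The edit looks behavioral (`max(abs(8), abs(step))` became `min(abs(8), abs(step))`), but over these ranges it never changes the outcome.
Checked all 24 inputs in the declared domain: the outputs agree on every one.
As a probe, take base=0, step=-3: f runs scale = 0; count = 0; (max(-3, step) == max(scale, base)) -> false; count = 0; ((max(abs(8), abs(step)) == (step * count)) or (max(base, scale) >= (base - scale))) -> true; count = 0; return 0; g runs count = 0; scale = 0; (max(-3, step) == max(scale, base)) -> false; count = 0; ((min(abs(8), abs(step)) == (step * count)) or (max(base, scale) >= (base - scale))) -> true; count = 0; return 0; both end at 0.
verdict: equivalent


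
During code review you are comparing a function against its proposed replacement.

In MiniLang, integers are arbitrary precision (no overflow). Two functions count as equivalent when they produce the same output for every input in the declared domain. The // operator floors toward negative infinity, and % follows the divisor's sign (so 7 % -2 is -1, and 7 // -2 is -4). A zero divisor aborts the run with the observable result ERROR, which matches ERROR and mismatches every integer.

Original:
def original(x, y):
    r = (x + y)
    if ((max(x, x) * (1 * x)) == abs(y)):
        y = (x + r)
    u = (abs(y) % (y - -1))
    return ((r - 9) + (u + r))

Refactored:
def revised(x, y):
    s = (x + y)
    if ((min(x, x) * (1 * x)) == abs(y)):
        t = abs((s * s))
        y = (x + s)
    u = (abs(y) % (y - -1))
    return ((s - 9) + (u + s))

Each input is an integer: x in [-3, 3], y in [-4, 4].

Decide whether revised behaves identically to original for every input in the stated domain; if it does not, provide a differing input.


Equivalent. The edit looks behavioral (`max(x, x)` became `min(x, x)`), but over these ranges it never changes the outcome.
Checked all 63 inputs in the declared domain: the outputs agree on every one.
Tracing x=-3, y=1: original: r becomes -2; next ((max(x, x) * (1 * x)) == abs(y)) evaluates to false; next u becomes 1; next final value -12 | revised: s becomes -2; next ((min(x, x) * (1 * x)) == abs(y)) evaluates to false; next u becomes 1; next final value -12 — matching result -12.
verdict: equivalent


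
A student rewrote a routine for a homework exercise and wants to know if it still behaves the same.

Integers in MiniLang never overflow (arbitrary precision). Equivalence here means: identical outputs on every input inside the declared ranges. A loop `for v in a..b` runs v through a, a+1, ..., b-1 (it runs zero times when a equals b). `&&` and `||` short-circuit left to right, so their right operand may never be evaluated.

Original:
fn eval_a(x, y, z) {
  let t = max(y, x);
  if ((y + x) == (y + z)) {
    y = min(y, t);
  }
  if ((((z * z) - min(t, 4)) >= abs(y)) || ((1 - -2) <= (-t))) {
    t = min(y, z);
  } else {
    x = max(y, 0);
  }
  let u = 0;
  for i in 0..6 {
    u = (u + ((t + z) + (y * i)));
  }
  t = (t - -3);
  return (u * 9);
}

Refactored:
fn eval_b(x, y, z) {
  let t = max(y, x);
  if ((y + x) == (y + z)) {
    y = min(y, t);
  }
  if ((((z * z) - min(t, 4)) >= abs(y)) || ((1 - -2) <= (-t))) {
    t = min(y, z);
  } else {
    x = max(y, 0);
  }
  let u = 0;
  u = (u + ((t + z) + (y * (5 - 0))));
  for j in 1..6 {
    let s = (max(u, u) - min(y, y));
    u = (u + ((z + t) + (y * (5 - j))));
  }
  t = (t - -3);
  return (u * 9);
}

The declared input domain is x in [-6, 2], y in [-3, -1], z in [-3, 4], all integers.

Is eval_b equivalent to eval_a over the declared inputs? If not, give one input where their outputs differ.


Reading the diff, among the changes: statement counts differ, min/max/abs usage differs, arithmetic usage differs, loop structure differs, constant usage differs, local variable names differ.
As a probe, take x=0, y=-1, z=2: eval_a runs t := 0 | ((y + x) == (y + z)): false | ((((z * z) - min(t, 4)) >= abs(y)) || ((1 - -2) <= (-t))): true | t := -1 | u := 0 | iter i=0: | u := 1 | iter i=1: | u := 1 | iter i=2: | u := 0 | iter i=3: | u := -2 | iter i=4: | u := -5 | iter i=5: | u := -9 | t := 2 | result -81; eval_b runs t := 0 | ((y + x) == (y + z)): false | ((((z * z) - min(t, 4)) >= abs(y)) || ((1 - -2) <= (-t))): true | t := -1 | u := 0 | u := -4 | iter j=1: | s := -3 | u := -7 | iter j=2: | s := -6 | u := -9 | iter j=3: | s := -8 | u := -10 | iter j=4: | s := -9 | u := -10 | iter j=5: | s := -9 | u := -9 | t := 2 | result -81; both end at -81.
Across all 216 domain points the two functions coincide.
verdict: equivalent


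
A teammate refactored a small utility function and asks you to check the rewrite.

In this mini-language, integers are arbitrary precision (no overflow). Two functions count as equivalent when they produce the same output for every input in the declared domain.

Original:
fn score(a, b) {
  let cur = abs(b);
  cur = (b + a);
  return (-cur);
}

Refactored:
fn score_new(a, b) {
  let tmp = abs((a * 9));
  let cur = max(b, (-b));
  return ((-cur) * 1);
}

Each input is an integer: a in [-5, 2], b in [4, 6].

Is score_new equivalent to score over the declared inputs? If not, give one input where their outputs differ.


Consider the input a=-5, b=4.
score: cur := 4 | cur := -1 | result 1
score_new: tmp := 45 | cur := 4 | result -4
1 != -4, so the rewrite changes behavior.
verdict: not equivalent; witness: a=-5, b=4


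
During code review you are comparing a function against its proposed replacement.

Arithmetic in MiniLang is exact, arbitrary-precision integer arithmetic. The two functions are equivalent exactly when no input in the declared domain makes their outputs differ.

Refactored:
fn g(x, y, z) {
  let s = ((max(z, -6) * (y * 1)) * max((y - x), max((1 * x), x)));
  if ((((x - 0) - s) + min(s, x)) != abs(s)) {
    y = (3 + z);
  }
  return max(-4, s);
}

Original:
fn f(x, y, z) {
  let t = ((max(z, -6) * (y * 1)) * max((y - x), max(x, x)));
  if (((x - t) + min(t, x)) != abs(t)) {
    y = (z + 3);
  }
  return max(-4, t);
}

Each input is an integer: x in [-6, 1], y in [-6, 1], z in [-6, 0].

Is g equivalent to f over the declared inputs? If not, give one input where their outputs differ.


This is a faithful refactor — local variable names differ, and arithmetic usage differs, and constant usage differs, but the computed results match everywhere.
Tracing x=-5, y=-4, z=-2: f: t := 8 | (((x - t) + min(t, x)) != abs(t)): true | y := 1 | result 8 | g: s := 8 | ((((x - 0) - s) + min(s, x)) != abs(s)): true | y := 1 | result 8 — matching result 8.
An exhaustive pass over the 448 declared inputs shows identical outputs.
verdict: equivalent


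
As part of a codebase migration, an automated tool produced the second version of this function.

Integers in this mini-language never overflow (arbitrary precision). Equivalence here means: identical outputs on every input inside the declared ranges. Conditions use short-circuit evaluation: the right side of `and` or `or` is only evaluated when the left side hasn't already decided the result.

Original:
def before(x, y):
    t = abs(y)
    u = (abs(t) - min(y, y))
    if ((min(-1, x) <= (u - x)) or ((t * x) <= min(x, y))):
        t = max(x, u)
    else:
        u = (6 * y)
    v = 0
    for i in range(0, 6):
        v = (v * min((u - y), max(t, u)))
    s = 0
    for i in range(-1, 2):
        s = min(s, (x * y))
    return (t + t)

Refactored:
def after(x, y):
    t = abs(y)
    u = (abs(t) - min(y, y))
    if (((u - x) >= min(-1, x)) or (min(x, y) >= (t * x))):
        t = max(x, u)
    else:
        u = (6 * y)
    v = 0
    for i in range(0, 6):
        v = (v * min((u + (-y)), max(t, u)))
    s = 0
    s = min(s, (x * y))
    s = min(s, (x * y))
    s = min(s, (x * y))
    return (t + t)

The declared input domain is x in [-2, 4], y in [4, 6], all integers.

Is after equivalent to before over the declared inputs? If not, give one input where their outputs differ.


Reading the diff, among the changes: min/max/abs usage differs; also loop structure differs; also comparison usage differs; also statement counts differ; also arithmetic usage differs.
Spot check at x=1, y=4 — before: t = 4; u = 0; ((min(-1, x) <= (u - x)) or ((t * x) <= min(x, y))) -> true; t = 1; v = 0; [i=0]; v = 0; [i=1]; v = 0; [i=2]; v = 0; [i=3]; v = 0; [i=4]; v = 0; [i=5]; v = 0; s = 0; [i=-1]; s = 0; [i=0]; s = 0; [i=1]; s = 0; return 2. after: t = 4; u = 0; (((u - x) >= min(-1, x)) or (min(x, y) >= (t * x))) -> true; t = 1; v = 0; [i=0]; v = 0; [i=1]; v = 0; [i=2]; v = 0; [i=3]; v = 0; [i=4]; v = 0; [i=5]; v = 0; s = 0; s = 0; s = 0; s = 0; return 2. Both give 2.
An exhaustive pass over the 21 declared inputs shows identical outputs.
verdict: equivalent


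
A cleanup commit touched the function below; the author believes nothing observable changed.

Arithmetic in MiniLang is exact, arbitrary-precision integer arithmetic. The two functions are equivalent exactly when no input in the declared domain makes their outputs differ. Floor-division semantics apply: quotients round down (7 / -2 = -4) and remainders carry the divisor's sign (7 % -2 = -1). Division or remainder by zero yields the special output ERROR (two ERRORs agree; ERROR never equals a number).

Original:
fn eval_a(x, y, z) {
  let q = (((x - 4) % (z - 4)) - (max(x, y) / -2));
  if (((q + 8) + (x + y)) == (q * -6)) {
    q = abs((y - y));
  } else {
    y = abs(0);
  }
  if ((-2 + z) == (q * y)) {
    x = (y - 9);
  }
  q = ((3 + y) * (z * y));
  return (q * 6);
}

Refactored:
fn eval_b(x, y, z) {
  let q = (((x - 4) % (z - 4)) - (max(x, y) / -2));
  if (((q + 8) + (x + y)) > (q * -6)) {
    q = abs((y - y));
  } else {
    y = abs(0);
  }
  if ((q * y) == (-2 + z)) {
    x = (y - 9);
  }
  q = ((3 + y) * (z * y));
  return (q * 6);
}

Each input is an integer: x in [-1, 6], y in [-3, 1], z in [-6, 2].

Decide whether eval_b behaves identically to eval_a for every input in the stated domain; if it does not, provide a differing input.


Consider the input x=-1, y=-2, z=-1.
eval_a: q becomes 0; next (((q + 8) + (x + y)) == (q * -6)) evaluates to false; next y becomes 0; next ((-2 + z) == (q * y)) evaluates to false; next q becomes 0; next final value 0
eval_b: q becomes 0; next (((q + 8) + (x + y)) > (q * -6)) evaluates to true; next q becomes 0; next ((q * y) == (-2 + z)) evaluates to false; next q becomes 2; next final value 12
0 vs 12 — the two versions disagree here.
verdict: not equivalent; witness: x=-1, y=-2, z=-1


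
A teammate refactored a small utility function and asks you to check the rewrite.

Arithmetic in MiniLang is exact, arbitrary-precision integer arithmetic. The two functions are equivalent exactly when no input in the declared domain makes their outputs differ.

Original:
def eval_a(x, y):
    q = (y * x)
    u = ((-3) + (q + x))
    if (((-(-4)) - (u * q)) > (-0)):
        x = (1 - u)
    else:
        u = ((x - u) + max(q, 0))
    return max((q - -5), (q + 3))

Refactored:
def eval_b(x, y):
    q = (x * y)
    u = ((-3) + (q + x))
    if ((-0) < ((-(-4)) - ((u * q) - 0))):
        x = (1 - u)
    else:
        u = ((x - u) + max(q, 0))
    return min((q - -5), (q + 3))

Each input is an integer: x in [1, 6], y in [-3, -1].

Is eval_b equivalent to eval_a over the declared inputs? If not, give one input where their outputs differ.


There is a counterexample at x=1, y=-3: 2 on one side, 0 on the other.
eval_a: q=-3, then u=-5, then (((-(-4)) - (u * q)) > (-0)) is false, then u=6, then returns 2
eval_b: q=-3, then u=-5, then ((-0) < ((-(-4)) - ((u * q) - 0))) is false, then u=6, then returns 0
verdict: not equivalent; witness: x=1, y=-3


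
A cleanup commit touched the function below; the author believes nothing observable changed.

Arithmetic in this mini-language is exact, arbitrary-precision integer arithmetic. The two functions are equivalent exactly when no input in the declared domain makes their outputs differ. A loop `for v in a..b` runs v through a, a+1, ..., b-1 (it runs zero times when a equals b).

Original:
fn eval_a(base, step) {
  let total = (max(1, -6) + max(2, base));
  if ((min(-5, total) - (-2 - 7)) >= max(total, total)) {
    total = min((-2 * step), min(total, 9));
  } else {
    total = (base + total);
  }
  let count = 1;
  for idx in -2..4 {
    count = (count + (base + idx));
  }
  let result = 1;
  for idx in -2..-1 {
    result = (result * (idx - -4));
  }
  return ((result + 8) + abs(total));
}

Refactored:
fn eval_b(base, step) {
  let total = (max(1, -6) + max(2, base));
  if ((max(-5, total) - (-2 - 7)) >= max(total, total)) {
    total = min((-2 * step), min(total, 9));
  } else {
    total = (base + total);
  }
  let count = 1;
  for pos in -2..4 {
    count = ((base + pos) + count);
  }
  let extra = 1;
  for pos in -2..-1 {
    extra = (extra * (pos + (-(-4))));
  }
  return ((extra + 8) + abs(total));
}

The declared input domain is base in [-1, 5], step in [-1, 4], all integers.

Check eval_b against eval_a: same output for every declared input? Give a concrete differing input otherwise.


Run the pair on base=4, step=-1.
eval_a: total becomes 5; next ((min(-5, total) - (-2 - 7)) >= max(total, total)) evaluates to false; next total becomes 9; next count becomes 1; next at idx=-2:; next count becomes 3; next at idx=-1:; next count becomes 6; next at idx=0:; next count becomes 10; next at idx=1:; next count becomes 15; next at idx=2:; next count becomes 21; next at idx=3:; next count becomes 28; next result becomes 1; next at idx=-2:; next result becomes 2; next final value 19
eval_b: total becomes 5; next ((max(-5, total) - (-2 - 7)) >= max(total, total)) evaluates to true; next total becomes 2; next count becomes 1; next at pos=-2:; next count becomes 3; next at pos=-1:; next count becomes 6; next at pos=0:; next count becomes 10; next at pos=1:; next count becomes 15; next at pos=2:; next count becomes 21; next at pos=3:; next count becomes 28; next extra becomes 1; next at pos=-2:; next extra becomes 2; next final value 12
19 vs 12 — the two versions disagree here.
verdict: not equivalent; witness: base=4, step=-1


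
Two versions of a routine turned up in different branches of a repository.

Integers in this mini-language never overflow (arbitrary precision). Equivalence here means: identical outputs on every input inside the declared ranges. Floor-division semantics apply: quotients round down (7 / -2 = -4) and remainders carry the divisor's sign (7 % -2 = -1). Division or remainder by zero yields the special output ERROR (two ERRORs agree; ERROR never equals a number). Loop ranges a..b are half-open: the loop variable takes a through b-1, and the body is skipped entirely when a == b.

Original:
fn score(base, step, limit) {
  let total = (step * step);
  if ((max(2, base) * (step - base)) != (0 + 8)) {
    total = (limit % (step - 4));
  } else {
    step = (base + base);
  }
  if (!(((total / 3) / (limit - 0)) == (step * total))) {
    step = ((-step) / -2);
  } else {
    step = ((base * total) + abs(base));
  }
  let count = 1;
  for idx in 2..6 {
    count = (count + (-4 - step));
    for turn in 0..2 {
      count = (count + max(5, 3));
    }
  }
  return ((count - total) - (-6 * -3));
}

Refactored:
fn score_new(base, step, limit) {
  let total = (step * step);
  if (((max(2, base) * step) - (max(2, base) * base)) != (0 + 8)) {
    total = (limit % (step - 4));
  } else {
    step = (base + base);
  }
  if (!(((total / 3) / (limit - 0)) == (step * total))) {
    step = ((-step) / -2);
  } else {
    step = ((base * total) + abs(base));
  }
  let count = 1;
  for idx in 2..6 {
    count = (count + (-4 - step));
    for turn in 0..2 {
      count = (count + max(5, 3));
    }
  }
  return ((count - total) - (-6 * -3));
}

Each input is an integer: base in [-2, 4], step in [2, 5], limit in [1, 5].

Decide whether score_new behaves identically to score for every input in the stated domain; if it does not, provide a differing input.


Side by side, the visible changes include: min/max/abs usage differs; also arithmetic usage differs; also constant usage differs.
Tracing base=-2, step=2, limit=3: score: total becomes 4; next ((max(2, base) * (step - base)) != (0 + 8)) evaluates to false; next step becomes -4; next (!(((total / 3) / (limit - 0)) == (step * total))) evaluates to true; next step becomes -2; next count becomes 1; next at idx=2:; next count becomes -1; next at turn=0:; next count becomes 4; next at turn=1:; next count becomes 9; next at idx=3:; next count becomes 7; next at turn=0:; next count becomes 12; next at turn=1:; next count becomes 17; next at idx=4:; next count becomes 15; next at turn=0:; next count becomes 20; next at turn=1:; next count becomes 25; next at idx=5:; next count becomes 23; next at turn=0:; next count becomes 28; next at turn=1:; next count becomes 33; next final value 11 | score_new: total becomes 4; next (((max(2, base) * step) - (max(2, base) * base)) != (0 + 8)) evaluates to false; next step becomes -4; next (!(((total / 3) / (limit - 0)) == (step * total))) evaluates to true; next step becomes -2; next count becomes 1; next at idx=2:; next count becomes -1; next at turn=0:; next count becomes 4; next at turn=1:; next count becomes 9; next at idx=3:; next count becomes 7; next at turn=0:; next count becomes 12; next at turn=1:; next count becomes 17; next at idx=4:; next count becomes 15; next at turn=0:; next count becomes 20; next at turn=1:; next count becomes 25; next at idx=5:; next count becomes 23; next at turn=0:; next count becomes 28; next at turn=1:; next count becomes 33; next final value 11 — matching result 11.
An exhaustive pass over the 140 declared inputs shows identical outputs.
verdict: equivalent


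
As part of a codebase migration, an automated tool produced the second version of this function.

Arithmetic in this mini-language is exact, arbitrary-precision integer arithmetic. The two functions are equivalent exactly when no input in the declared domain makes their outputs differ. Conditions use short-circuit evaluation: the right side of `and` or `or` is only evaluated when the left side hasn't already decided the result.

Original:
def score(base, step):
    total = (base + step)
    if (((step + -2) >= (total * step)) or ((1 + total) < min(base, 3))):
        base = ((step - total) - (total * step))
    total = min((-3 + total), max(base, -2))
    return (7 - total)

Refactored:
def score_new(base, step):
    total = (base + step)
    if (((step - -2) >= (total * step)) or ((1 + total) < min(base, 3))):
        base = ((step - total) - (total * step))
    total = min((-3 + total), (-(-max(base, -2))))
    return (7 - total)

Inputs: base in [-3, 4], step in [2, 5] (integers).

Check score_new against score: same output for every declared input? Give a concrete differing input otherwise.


Run the pair on base=0, step=2.
score: total=2, then (((step + -2) >= (total * step)) or ((1 + total) < min(base, 3))) is false, then total=-1, then returns 8
score_new: total=2, then (((step - -2) >= (total * step)) or ((1 + total) < min(base, 3))) is true, then base=-4, then total=-2, then returns 9
8 != 9, so the rewrite changes behavior.
verdict: not equivalent; witness: base=0, step=2


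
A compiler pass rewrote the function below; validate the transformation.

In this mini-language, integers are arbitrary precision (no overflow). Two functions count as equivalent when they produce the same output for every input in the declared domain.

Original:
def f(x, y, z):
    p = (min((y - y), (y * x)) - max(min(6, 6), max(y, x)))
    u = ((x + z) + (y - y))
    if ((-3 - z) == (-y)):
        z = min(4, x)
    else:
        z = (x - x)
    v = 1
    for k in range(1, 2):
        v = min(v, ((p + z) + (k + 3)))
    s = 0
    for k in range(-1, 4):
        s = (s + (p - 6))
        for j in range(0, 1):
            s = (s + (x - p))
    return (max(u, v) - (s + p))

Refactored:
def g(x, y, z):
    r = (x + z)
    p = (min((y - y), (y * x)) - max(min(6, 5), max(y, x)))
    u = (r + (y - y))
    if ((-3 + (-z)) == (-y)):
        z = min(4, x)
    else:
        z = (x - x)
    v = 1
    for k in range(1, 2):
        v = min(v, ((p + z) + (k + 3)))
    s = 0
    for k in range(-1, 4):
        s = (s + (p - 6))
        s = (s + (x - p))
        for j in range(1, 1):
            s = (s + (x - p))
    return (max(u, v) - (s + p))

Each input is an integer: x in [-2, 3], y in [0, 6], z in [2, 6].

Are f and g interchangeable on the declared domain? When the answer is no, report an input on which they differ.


Not equivalent: x=-2, y=0, z=2 separates them (46 vs 45).
f: p = -6; u = 0; ((-3 - z) == (-y)) -> false; z = 0; v = 1; [k=1]; v = -2; s = 0; [k=-1]; s = -12; [j=0]; s = -8; [k=0]; s = -20; [j=0]; s = -16; [k=1]; s = -28; [j=0]; s = -24; [k=2]; s = -36; [j=0]; s = -32; [k=3]; s = -44; [j=0]; s = -40; return 46
g: r = 0; p = -5; u = 0; ((-3 + (-z)) == (-y)) -> false; z = 0; v = 1; [k=1]; v = -1; s = 0; [k=-1]; s = -11; s = -8; the j loop: no iterations; [k=0]; s = -19; s = -16; the j loop: no iterations; [k=1]; s = -27; s = -24; the j loop: no iterations; [k=2]; s = -35; s = -32; the j loop: no iterations; [k=3]; s = -43; s = -40; the j loop: no iterations; return 45
verdict: not equivalent; witness: x=-2, y=0, z=2


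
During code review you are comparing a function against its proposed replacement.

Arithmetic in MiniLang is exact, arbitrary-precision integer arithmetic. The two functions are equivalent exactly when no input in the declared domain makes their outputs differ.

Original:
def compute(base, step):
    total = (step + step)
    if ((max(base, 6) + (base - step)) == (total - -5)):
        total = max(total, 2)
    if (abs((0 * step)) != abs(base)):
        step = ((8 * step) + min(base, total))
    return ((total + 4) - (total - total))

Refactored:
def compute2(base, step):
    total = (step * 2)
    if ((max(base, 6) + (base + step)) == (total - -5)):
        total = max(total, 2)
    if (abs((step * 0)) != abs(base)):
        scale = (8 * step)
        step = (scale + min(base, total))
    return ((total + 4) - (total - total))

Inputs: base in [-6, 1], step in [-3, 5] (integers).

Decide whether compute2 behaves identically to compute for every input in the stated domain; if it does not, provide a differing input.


Consider the input base=-4, step=-3.
compute: total := -6 | ((max(base, 6) + (base - step)) == (total - -5)): false | (abs((0 * step)) != abs(base)): true | step := -30 | result -2
compute2: total := -6 | ((max(base, 6) + (base + step)) == (total - -5)): true | total := 2 | (abs((step * 0)) != abs(base)): true | scale := -24 | step := -28 | result 6
-2 vs 6 — the two versions disagree here.
verdict: not equivalent; witness: base=-4, step=-3


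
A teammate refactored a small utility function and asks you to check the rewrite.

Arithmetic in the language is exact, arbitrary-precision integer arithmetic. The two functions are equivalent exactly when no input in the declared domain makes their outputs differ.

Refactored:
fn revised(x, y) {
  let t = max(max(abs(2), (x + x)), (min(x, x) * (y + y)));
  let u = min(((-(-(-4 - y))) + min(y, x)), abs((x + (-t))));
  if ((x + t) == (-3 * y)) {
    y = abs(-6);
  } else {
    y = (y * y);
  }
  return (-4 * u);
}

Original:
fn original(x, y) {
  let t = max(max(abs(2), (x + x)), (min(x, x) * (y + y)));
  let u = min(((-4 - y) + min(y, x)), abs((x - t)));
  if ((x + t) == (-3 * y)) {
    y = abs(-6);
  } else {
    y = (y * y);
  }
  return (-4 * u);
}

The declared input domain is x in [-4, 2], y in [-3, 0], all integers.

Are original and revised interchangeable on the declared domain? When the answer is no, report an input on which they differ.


Differences: arithmetic usage differs — yet all 28 inputs agree.
verdict: equivalent


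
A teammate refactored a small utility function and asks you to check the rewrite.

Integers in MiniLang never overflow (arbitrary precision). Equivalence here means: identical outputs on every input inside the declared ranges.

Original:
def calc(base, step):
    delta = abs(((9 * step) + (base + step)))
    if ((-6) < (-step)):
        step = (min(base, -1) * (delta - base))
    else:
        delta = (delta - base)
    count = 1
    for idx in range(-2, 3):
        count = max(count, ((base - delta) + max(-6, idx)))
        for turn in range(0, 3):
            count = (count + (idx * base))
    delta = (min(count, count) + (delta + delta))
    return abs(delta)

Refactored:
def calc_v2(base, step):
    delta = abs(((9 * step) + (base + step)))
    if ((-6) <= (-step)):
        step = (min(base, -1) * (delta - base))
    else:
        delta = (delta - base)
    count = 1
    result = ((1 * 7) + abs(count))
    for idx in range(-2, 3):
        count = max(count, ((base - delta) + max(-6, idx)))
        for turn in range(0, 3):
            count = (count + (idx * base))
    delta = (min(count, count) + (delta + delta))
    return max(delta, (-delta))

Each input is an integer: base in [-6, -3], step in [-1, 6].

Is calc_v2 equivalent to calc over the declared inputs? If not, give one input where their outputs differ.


Not equivalent: base=-6, step=6 separates them (121 vs 109).
calc: delta becomes 54; next ((-6) < (-step)) evaluates to false; next delta becomes 60; next count becomes 1; next at idx=-2:; next count becomes 1; next at turn=0:; next count becomes 13; next at turn=1:; next count becomes 25; next at turn=2:; next count becomes 37; next at idx=-1:; next count becomes 37; next at turn=0:; next count becomes 43; next at turn=1:; next count becomes 49; next at turn=2:; next count becomes 55; next at idx=0:; next count becomes 55; next at turn=0:; next count becomes 55; next at turn=1:; next count becomes 55; next at turn=2:; next count becomes 55; next at idx=1:; next count becomes 55; next at turn=0:; next count becomes 49; next at turn=1:; next count becomes 43; next at turn=2:; next count becomes 37; next at idx=2:; next count becomes 37; next at turn=0:; next count becomes 25; next at turn=1:; next count becomes 13; next at turn=2:; next count becomes 1; next delta becomes 121; next final value 121
calc_v2: delta becomes 54; next ((-6) <= (-step)) evaluates to true; next step becomes -360; next count becomes 1; next result becomes 8; next at idx=-2:; next count becomes 1; next at turn=0:; next count becomes 13; next at turn=1:; next count becomes 25; next at turn=2:; next count becomes 37; next at idx=-1:; next count becomes 37; next at turn=0:; next count becomes 43; next at turn=1:; next count becomes 49; next at turn=2:; next count becomes 55; next at idx=0:; next count becomes 55; next at turn=0:; next count becomes 55; next at turn=1:; next count becomes 55; next at turn=2:; next count becomes 55; next at idx=1:; next count becomes 55; next at turn=0:; next count becomes 49; next at turn=1:; next count becomes 43; next at turn=2:; next count becomes 37; next at idx=2:; next count becomes 37; next at turn=0:; next count becomes 25; next at turn=1:; next count becomes 13; next at turn=2:; next count becomes 1; next delta becomes 109; next final value 109
verdict: not equivalent; witness: base=-6, step=6
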